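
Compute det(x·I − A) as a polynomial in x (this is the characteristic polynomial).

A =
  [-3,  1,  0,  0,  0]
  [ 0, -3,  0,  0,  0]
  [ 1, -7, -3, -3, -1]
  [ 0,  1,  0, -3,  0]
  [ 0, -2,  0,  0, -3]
x^5 + 15*x^4 + 90*x^3 + 270*x^2 + 405*x + 243

Expanding det(x·I − A) (e.g. by cofactor expansion or by noting that A is similar to its Jordan form J, which has the same characteristic polynomial as A) gives
  χ_A(x) = x^5 + 15*x^4 + 90*x^3 + 270*x^2 + 405*x + 243
which factors as (x + 3)^5. The eigenvalues (with algebraic multiplicities) are λ = -3 with multiplicity 5.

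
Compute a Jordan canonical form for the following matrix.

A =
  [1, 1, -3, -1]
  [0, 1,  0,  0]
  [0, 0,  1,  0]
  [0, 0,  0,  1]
J_2(1) ⊕ J_1(1) ⊕ J_1(1)

The characteristic polynomial is
  det(x·I − A) = x^4 - 4*x^3 + 6*x^2 - 4*x + 1 = (x - 1)^4

Eigenvalues and multiplicities (the geometric multiplicity of λ is n − rank(A − λI), which equals the number of Jordan blocks for λ):
  λ = 1: algebraic multiplicity = 4, geometric multiplicity = 3

Determining the block sizes for each eigenvalue:
  λ = 1: 3 blocks summing to 4 forces exactly one block of size 2 and the rest size 1 → block sizes [2, 1, 1]

Assembling the blocks gives a Jordan form
J =
  [1, 1, 0, 0]
  [0, 1, 0, 0]
  [0, 0, 1, 0]
  [0, 0, 0, 1]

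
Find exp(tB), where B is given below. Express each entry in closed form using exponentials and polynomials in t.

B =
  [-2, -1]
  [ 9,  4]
e^{tB} =
  [-3*t*exp(t) + exp(t), -t*exp(t)]
  [9*t*exp(t), 3*t*exp(t) + exp(t)]

Strategy: write B = P · J · P⁻¹ where J is a Jordan canonical form, so e^{tB} = P · e^{tJ} · P⁻¹, and e^{tJ} can be computed block-by-block.

B has Jordan form
J =
  [1, 1]
  [0, 1]
(up to reordering of blocks).

Per-block formulas:
  For a 2×2 Jordan block J_2(1): exp(t · J_2(1)) = e^(1t)·(I + t·N), where N is the 2×2 nilpotent shift.

After assembling e^{tJ} and conjugating by P, we get:

e^{tB} =
  [-3*t*exp(t) + exp(t), -t*exp(t)]
  [9*t*exp(t), 3*t*exp(t) + exp(t)]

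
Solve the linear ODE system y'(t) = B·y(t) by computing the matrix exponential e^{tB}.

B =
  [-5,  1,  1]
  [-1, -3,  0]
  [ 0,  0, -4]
e^{tB} =
  [-t*exp(-4*t) + exp(-4*t), t*exp(-4*t), -t^2*exp(-4*t)/2 + t*exp(-4*t)]
  [-t*exp(-4*t), t*exp(-4*t) + exp(-4*t), -t^2*exp(-4*t)/2]
  [0, 0, exp(-4*t)]

Strategy: write B = P · J · P⁻¹ where J is a Jordan canonical form, so e^{tB} = P · e^{tJ} · P⁻¹, and e^{tJ} can be computed block-by-block.

B has Jordan form
J =
  [-4,  1,  0]
  [ 0, -4,  1]
  [ 0,  0, -4]
(up to reordering of blocks).

Per-block formulas:
  For a 3×3 Jordan block J_3(-4): exp(t · J_3(-4)) = e^(-4t)·(I + t·N + (t^2/2)·N^2), where N is the 3×3 nilpotent shift.

After assembling e^{tJ} and conjugating by P, we get:

e^{tB} =
  [-t*exp(-4*t) + exp(-4*t), t*exp(-4*t), -t^2*exp(-4*t)/2 + t*exp(-4*t)]
  [-t*exp(-4*t), t*exp(-4*t) + exp(-4*t), -t^2*exp(-4*t)/2]
  [0, 0, exp(-4*t)]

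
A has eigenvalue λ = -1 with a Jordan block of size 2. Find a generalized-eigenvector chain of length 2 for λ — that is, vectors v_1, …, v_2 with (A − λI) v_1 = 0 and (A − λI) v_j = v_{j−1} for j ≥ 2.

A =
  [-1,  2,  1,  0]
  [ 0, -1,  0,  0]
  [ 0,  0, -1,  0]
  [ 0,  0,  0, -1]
A Jordan chain for λ = -1 of length 2:
v_1 = (2, 0, 0, 0)ᵀ
v_2 = (0, 1, 0, 0)ᵀ

Let N = A − (-1)·I. We want v_2 with N^2 v_2 = 0 but N^1 v_2 ≠ 0; then v_{j-1} := N · v_j for j = 2, …, 2.

Pick v_2 = (0, 1, 0, 0)ᵀ.
Then v_1 = N · v_2 = (2, 0, 0, 0)ᵀ.

Sanity check: (A − (-1)·I) v_1 = (0, 0, 0, 0)ᵀ = 0. ✓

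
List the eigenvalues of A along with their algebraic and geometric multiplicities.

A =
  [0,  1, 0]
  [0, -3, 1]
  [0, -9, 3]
λ = 0: alg = 3, geom = 1

Step 1 — factor the characteristic polynomial to read off the algebraic multiplicities:
  χ_A(x) = x^3

Step 2 — compute geometric multiplicities via the rank-nullity identity g(λ) = n − rank(A − λI):
  rank(A − (0)·I) = 2, so dim ker(A − (0)·I) = n − 2 = 1

Summary:
  λ = 0: algebraic multiplicity = 3, geometric multiplicity = 1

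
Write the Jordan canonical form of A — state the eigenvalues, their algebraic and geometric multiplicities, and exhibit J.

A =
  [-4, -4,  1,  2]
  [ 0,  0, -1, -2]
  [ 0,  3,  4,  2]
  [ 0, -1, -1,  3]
J_1(-4) ⊕ J_1(1) ⊕ J_2(3)

The characteristic polynomial is
  det(x·I − A) = x^4 - 3*x^3 - 13*x^2 + 51*x - 36 = (x - 3)^2*(x - 1)*(x + 4)

Eigenvalues and multiplicities (the geometric multiplicity of λ is n − rank(A − λI), which equals the number of Jordan blocks for λ):
  λ = -4: algebraic multiplicity = 1, geometric multiplicity = 1
  λ = 1: algebraic multiplicity = 1, geometric multiplicity = 1
  λ = 3: algebraic multiplicity = 2, geometric multiplicity = 1

Determining the block sizes for each eigenvalue:
  λ = -4: one block (gm = 1), so the single block has size am = 1 → block sizes [1]
  λ = 1: one block (gm = 1), so the single block has size am = 1 → block sizes [1]
  λ = 3: one block (gm = 1), so the single block has size am = 2 → block sizes [2]

Assembling the blocks gives a Jordan form
J =
  [-4, 0, 0, 0]
  [ 0, 1, 0, 0]
  [ 0, 0, 3, 1]
  [ 0, 0, 0, 3]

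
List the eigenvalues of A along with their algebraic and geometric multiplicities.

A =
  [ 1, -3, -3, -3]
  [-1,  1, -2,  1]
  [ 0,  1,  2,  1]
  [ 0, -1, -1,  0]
λ = 1: alg = 4, geom = 2

Step 1 — factor the characteristic polynomial to read off the algebraic multiplicities:
  χ_A(x) = (x - 1)^4

Step 2 — compute geometric multiplicities via the rank-nullity identity g(λ) = n − rank(A − λI):
  rank(A − (1)·I) = 2, so dim ker(A − (1)·I) = n − 2 = 2

Summary:
  λ = 1: algebraic multiplicity = 4, geometric multiplicity = 2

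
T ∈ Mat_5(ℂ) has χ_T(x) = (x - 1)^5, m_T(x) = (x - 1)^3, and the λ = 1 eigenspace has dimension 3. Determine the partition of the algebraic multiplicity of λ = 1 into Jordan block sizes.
Block sizes for λ = 1: [3, 1, 1]

Step 1 — from the characteristic polynomial, algebraic multiplicity of λ = 1 is 5. From dim ker(T − (1)·I) = 3, there are exactly 3 Jordan blocks for λ = 1.
Step 2 — from the minimal polynomial, the factor (x − 1)^3 tells us the largest block for λ = 1 has size 3.
Step 3 — with total size 5, 3 blocks, and largest block 3, the block sizes (in nonincreasing order) are [3, 1, 1].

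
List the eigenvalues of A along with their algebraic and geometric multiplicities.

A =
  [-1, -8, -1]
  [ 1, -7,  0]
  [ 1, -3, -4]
λ = -4: alg = 3, geom = 1

Step 1 — factor the characteristic polynomial to read off the algebraic multiplicities:
  χ_A(x) = (x + 4)^3

Step 2 — compute geometric multiplicities via the rank-nullity identity g(λ) = n − rank(A − λI):
  rank(A − (-4)·I) = 2, so dim ker(A − (-4)·I) = n − 2 = 1

Summary:
  λ = -4: algebraic multiplicity = 3, geometric multiplicity = 1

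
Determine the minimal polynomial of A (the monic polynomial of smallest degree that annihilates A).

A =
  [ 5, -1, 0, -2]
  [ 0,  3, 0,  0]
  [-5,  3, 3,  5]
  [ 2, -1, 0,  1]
x^2 - 6*x + 9

The characteristic polynomial is χ_A(x) = (x - 3)^4, so the eigenvalues are known. The minimal polynomial is
  m_A(x) = Π_λ (x − λ)^{k_λ}
where k_λ is the size of the *largest* Jordan block for λ (equivalently, the smallest k with (A − λI)^k v = 0 for every generalised eigenvector v of λ).

  λ = 3: largest Jordan block has size 2, contributing (x − 3)^2

So m_A(x) = (x - 3)^2 = x^2 - 6*x + 9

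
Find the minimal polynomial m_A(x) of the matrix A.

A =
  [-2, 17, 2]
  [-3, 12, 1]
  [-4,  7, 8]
x^3 - 18*x^2 + 108*x - 216

The characteristic polynomial is χ_A(x) = (x - 6)^3, so the eigenvalues are known. The minimal polynomial is
  m_A(x) = Π_λ (x − λ)^{k_λ}
where k_λ is the size of the *largest* Jordan block for λ (equivalently, the smallest k with (A − λI)^k v = 0 for every generalised eigenvector v of λ).

  λ = 6: largest Jordan block has size 3, contributing (x − 6)^3

So m_A(x) = (x - 6)^3 = x^3 - 18*x^2 + 108*x - 216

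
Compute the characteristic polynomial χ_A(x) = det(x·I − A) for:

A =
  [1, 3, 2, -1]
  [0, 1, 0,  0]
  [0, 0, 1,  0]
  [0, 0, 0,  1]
x^4 - 4*x^3 + 6*x^2 - 4*x + 1

Expanding det(x·I − A) (e.g. by cofactor expansion or by noting that A is similar to its Jordan form J, which has the same characteristic polynomial as A) gives
  χ_A(x) = x^4 - 4*x^3 + 6*x^2 - 4*x + 1
which factors as (x - 1)^4. The eigenvalues (with algebraic multiplicities) are λ = 1 with multiplicity 4.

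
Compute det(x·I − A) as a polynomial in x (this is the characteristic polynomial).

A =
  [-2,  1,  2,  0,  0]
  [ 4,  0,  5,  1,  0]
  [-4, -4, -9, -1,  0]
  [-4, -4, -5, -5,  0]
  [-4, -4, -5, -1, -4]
x^5 + 20*x^4 + 160*x^3 + 640*x^2 + 1280*x + 1024

Expanding det(x·I − A) (e.g. by cofactor expansion or by noting that A is similar to its Jordan form J, which has the same characteristic polynomial as A) gives
  χ_A(x) = x^5 + 20*x^4 + 160*x^3 + 640*x^2 + 1280*x + 1024
which factors as (x + 4)^5. The eigenvalues (with algebraic multiplicities) are λ = -4 with multiplicity 5.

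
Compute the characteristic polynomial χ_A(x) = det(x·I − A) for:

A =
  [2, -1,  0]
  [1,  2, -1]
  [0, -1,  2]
x^3 - 6*x^2 + 12*x - 8

Expanding det(x·I − A) (e.g. by cofactor expansion or by noting that A is similar to its Jordan form J, which has the same characteristic polynomial as A) gives
  χ_A(x) = x^3 - 6*x^2 + 12*x - 8
which factors as (x - 2)^3. The eigenvalues (with algebraic multiplicities) are λ = 2 with multiplicity 3.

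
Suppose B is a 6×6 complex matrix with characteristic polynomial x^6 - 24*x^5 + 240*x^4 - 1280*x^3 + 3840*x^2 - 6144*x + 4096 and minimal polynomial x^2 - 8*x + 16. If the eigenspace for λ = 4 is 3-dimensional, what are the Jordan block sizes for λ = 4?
Block sizes for λ = 4: [2, 2, 2]

Step 1 — from the characteristic polynomial, algebraic multiplicity of λ = 4 is 6. From dim ker(B − (4)·I) = 3, there are exactly 3 Jordan blocks for λ = 4.
Step 2 — from the minimal polynomial, the factor (x − 4)^2 tells us the largest block for λ = 4 has size 2.
Step 3 — with total size 6, 3 blocks, and largest block 2, the block sizes (in nonincreasing order) are [2, 2, 2].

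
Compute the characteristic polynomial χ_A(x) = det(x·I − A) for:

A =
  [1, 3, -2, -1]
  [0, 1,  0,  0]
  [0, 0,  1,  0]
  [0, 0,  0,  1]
x^4 - 4*x^3 + 6*x^2 - 4*x + 1

Expanding det(x·I − A) (e.g. by cofactor expansion or by noting that A is similar to its Jordan form J, which has the same characteristic polynomial as A) gives
  χ_A(x) = x^4 - 4*x^3 + 6*x^2 - 4*x + 1
which factors as (x - 1)^4. The eigenvalues (with algebraic multiplicities) are λ = 1 with multiplicity 4.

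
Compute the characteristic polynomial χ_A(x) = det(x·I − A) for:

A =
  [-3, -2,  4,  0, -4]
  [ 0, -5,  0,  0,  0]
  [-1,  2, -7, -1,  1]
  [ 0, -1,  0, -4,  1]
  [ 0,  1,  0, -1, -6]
x^5 + 25*x^4 + 250*x^3 + 1250*x^2 + 3125*x + 3125

Expanding det(x·I − A) (e.g. by cofactor expansion or by noting that A is similar to its Jordan form J, which has the same characteristic polynomial as A) gives
  χ_A(x) = x^5 + 25*x^4 + 250*x^3 + 1250*x^2 + 3125*x + 3125
which factors as (x + 5)^5. The eigenvalues (with algebraic multiplicities) are λ = -5 with multiplicity 5.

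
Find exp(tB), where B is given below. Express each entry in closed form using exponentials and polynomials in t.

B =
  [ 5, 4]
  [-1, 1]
e^{tB} =
  [2*t*exp(3*t) + exp(3*t), 4*t*exp(3*t)]
  [-t*exp(3*t), -2*t*exp(3*t) + exp(3*t)]

Strategy: write B = P · J · P⁻¹ where J is a Jordan canonical form, so e^{tB} = P · e^{tJ} · P⁻¹, and e^{tJ} can be computed block-by-block.

B has Jordan form
J =
  [3, 1]
  [0, 3]
(up to reordering of blocks).

Per-block formulas:
  For a 2×2 Jordan block J_2(3): exp(t · J_2(3)) = e^(3t)·(I + t·N), where N is the 2×2 nilpotent shift.

After assembling e^{tJ} and conjugating by P, we get:

e^{tB} =
  [2*t*exp(3*t) + exp(3*t), 4*t*exp(3*t)]
  [-t*exp(3*t), -2*t*exp(3*t) + exp(3*t)]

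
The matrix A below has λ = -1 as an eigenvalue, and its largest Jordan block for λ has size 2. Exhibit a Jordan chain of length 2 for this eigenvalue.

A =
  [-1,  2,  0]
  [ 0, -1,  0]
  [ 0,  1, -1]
A Jordan chain for λ = -1 of length 2:
v_1 = (2, 0, 1)ᵀ
v_2 = (0, 1, 0)ᵀ

Let N = A − (-1)·I. We want v_2 with N^2 v_2 = 0 but N^1 v_2 ≠ 0; then v_{j-1} := N · v_j for j = 2, …, 2.

Pick v_2 = (0, 1, 0)ᵀ.
Then v_1 = N · v_2 = (2, 0, 1)ᵀ.

Sanity check: (A − (-1)·I) v_1 = (0, 0, 0)ᵀ = 0. ✓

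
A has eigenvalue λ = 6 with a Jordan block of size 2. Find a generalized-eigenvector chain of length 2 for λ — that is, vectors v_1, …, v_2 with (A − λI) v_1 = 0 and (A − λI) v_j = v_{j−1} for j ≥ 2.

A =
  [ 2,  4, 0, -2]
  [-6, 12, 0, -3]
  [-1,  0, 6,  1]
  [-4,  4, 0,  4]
A Jordan chain for λ = 6 of length 2:
v_1 = (-4, -6, -1, -4)ᵀ
v_2 = (1, 0, 0, 0)ᵀ

Let N = A − (6)·I. We want v_2 with N^2 v_2 = 0 but N^1 v_2 ≠ 0; then v_{j-1} := N · v_j for j = 2, …, 2.

Pick v_2 = (1, 0, 0, 0)ᵀ.
Then v_1 = N · v_2 = (-4, -6, -1, -4)ᵀ.

Sanity check: (A − (6)·I) v_1 = (0, 0, 0, 0)ᵀ = 0. ✓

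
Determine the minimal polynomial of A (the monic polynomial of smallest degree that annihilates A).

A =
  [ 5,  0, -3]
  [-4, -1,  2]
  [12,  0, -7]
x^2 + 2*x + 1

The characteristic polynomial is χ_A(x) = (x + 1)^3, so the eigenvalues are known. The minimal polynomial is
  m_A(x) = Π_λ (x − λ)^{k_λ}
where k_λ is the size of the *largest* Jordan block for λ (equivalently, the smallest k with (A − λI)^k v = 0 for every generalised eigenvector v of λ).

  λ = -1: largest Jordan block has size 2, contributing (x + 1)^2

So m_A(x) = (x + 1)^2 = x^2 + 2*x + 1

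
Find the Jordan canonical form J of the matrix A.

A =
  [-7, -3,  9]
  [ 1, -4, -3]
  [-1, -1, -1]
J_3(-4)

The characteristic polynomial is
  det(x·I − A) = x^3 + 12*x^2 + 48*x + 64 = (x + 4)^3

Eigenvalues and multiplicities (the geometric multiplicity of λ is n − rank(A − λI), which equals the number of Jordan blocks for λ):
  λ = -4: algebraic multiplicity = 3, geometric multiplicity = 1

Determining the block sizes for each eigenvalue:
  λ = -4: one block (gm = 1), so the single block has size am = 3 → block sizes [3]

Assembling the blocks gives a Jordan form
J =
  [-4,  1,  0]
  [ 0, -4,  1]
  [ 0,  0, -4]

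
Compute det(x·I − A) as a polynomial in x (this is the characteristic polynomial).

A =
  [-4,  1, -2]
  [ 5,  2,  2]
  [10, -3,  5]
x^3 - 3*x^2 + 3*x - 1

Expanding det(x·I − A) (e.g. by cofactor expansion or by noting that A is similar to its Jordan form J, which has the same characteristic polynomial as A) gives
  χ_A(x) = x^3 - 3*x^2 + 3*x - 1
which factors as (x - 1)^3. The eigenvalues (with algebraic multiplicities) are λ = 1 with multiplicity 3.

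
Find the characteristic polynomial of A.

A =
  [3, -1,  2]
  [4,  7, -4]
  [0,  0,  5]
x^3 - 15*x^2 + 75*x - 125

Expanding det(x·I − A) (e.g. by cofactor expansion or by noting that A is similar to its Jordan form J, which has the same characteristic polynomial as A) gives
  χ_A(x) = x^3 - 15*x^2 + 75*x - 125
which factors as (x - 5)^3. The eigenvalues (with algebraic multiplicities) are λ = 5 with multiplicity 3.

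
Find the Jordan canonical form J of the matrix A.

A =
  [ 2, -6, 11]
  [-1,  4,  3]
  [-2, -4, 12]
J_3(6)

The characteristic polynomial is
  det(x·I − A) = x^3 - 18*x^2 + 108*x - 216 = (x - 6)^3

Eigenvalues and multiplicities (the geometric multiplicity of λ is n − rank(A − λI), which equals the number of Jordan blocks for λ):
  λ = 6: algebraic multiplicity = 3, geometric multiplicity = 1

Determining the block sizes for each eigenvalue:
  λ = 6: one block (gm = 1), so the single block has size am = 3 → block sizes [3]

Assembling the blocks gives a Jordan form
J =
  [6, 1, 0]
  [0, 6, 1]
  [0, 0, 6]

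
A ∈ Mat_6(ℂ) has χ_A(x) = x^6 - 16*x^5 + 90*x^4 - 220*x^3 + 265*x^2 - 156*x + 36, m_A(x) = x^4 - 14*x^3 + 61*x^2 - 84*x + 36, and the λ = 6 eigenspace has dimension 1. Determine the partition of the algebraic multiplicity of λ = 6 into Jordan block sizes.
Block sizes for λ = 6: [2]

Step 1 — from the characteristic polynomial, algebraic multiplicity of λ = 6 is 2. From dim ker(A − (6)·I) = 1, there are exactly 1 Jordan blocks for λ = 6.
Step 2 — from the minimal polynomial, the factor (x − 6)^2 tells us the largest block for λ = 6 has size 2.
Step 3 — with total size 2, 1 blocks, and largest block 2, the block sizes (in nonincreasing order) are [2].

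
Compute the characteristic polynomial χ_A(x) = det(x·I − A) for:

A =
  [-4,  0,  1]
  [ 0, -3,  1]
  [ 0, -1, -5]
x^3 + 12*x^2 + 48*x + 64

Expanding det(x·I − A) (e.g. by cofactor expansion or by noting that A is similar to its Jordan form J, which has the same characteristic polynomial as A) gives
  χ_A(x) = x^3 + 12*x^2 + 48*x + 64
which factors as (x + 4)^3. The eigenvalues (with algebraic multiplicities) are λ = -4 with multiplicity 3.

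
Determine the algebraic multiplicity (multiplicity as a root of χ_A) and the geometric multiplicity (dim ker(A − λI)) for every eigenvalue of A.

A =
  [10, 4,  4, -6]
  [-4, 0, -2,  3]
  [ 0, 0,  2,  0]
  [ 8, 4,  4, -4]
λ = 2: alg = 4, geom = 3

Step 1 — factor the characteristic polynomial to read off the algebraic multiplicities:
  χ_A(x) = (x - 2)^4

Step 2 — compute geometric multiplicities via the rank-nullity identity g(λ) = n − rank(A − λI):
  rank(A − (2)·I) = 1, so dim ker(A − (2)·I) = n − 1 = 3

Summary:
  λ = 2: algebraic multiplicity = 4, geometric multiplicity = 3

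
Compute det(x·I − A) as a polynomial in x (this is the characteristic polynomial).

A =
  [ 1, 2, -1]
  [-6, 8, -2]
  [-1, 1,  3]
x^3 - 12*x^2 + 48*x - 64

Expanding det(x·I − A) (e.g. by cofactor expansion or by noting that A is similar to its Jordan form J, which has the same characteristic polynomial as A) gives
  χ_A(x) = x^3 - 12*x^2 + 48*x - 64
which factors as (x - 4)^3. The eigenvalues (with algebraic multiplicities) are λ = 4 with multiplicity 3.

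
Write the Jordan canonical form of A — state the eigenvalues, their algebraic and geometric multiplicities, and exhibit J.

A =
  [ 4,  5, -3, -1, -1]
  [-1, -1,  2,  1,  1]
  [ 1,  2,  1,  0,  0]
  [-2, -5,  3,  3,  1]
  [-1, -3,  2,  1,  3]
J_3(2) ⊕ J_1(2) ⊕ J_1(2)

The characteristic polynomial is
  det(x·I − A) = x^5 - 10*x^4 + 40*x^3 - 80*x^2 + 80*x - 32 = (x - 2)^5

Eigenvalues and multiplicities (the geometric multiplicity of λ is n − rank(A − λI), which equals the number of Jordan blocks for λ):
  λ = 2: algebraic multiplicity = 5, geometric multiplicity = 3

Determining the block sizes for each eigenvalue:
  λ = 2: with am = 5 and gm = 3, the partition is not yet determined (e.g. several partitions of 5 into 3 parts exist). Let N = A − (2)·I. Computing rank(N^1) = 2, rank(N^2) = 1, rank(N^3) = 0; the number of blocks of size ≥ j is rank(N^{j−1}) − rank(N^j), giving [3, 1, 1]. So we have 1 block(s) of size 3, 2 block(s) of size 1 → block sizes [3, 1, 1]

Assembling the blocks gives a Jordan form
J =
  [2, 1, 0, 0, 0]
  [0, 2, 1, 0, 0]
  [0, 0, 2, 0, 0]
  [0, 0, 0, 2, 0]
  [0, 0, 0, 0, 2]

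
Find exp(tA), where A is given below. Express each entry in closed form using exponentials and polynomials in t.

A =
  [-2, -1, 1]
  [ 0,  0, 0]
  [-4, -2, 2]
e^{tA} =
  [1 - 2*t, -t, t]
  [0, 1, 0]
  [-4*t, -2*t, 2*t + 1]

Strategy: write A = P · J · P⁻¹ where J is a Jordan canonical form, so e^{tA} = P · e^{tJ} · P⁻¹, and e^{tJ} can be computed block-by-block.

A has Jordan form
J =
  [0, 1, 0]
  [0, 0, 0]
  [0, 0, 0]
(up to reordering of blocks).

Per-block formulas:
  For a 1×1 block at λ = 0: exp(t · [0]) = [e^(0t)].
  For a 2×2 Jordan block J_2(0): exp(t · J_2(0)) = e^(0t)·(I + t·N), where N is the 2×2 nilpotent shift.

After assembling e^{tJ} and conjugating by P, we get:

e^{tA} =
  [1 - 2*t, -t, t]
  [0, 1, 0]
  [-4*t, -2*t, 2*t + 1]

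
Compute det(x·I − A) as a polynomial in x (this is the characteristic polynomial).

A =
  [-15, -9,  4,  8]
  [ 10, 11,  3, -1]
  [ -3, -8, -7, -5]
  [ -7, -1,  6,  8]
x^4 + 3*x^3 - 14*x^2 - 12*x + 40

Expanding det(x·I − A) (e.g. by cofactor expansion or by noting that A is similar to its Jordan form J, which has the same characteristic polynomial as A) gives
  χ_A(x) = x^4 + 3*x^3 - 14*x^2 - 12*x + 40
which factors as (x - 2)^2*(x + 2)*(x + 5). The eigenvalues (with algebraic multiplicities) are λ = -5 with multiplicity 1, λ = -2 with multiplicity 1, λ = 2 with multiplicity 2.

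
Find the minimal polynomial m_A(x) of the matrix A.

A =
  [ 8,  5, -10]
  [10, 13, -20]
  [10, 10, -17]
x^2 - x - 6

The characteristic polynomial is χ_A(x) = (x - 3)^2*(x + 2), so the eigenvalues are known. The minimal polynomial is
  m_A(x) = Π_λ (x − λ)^{k_λ}
where k_λ is the size of the *largest* Jordan block for λ (equivalently, the smallest k with (A − λI)^k v = 0 for every generalised eigenvector v of λ).

  λ = -2: largest Jordan block has size 1, contributing (x + 2)
  λ = 3: largest Jordan block has size 1, contributing (x − 3)

So m_A(x) = (x - 3)*(x + 2) = x^2 - x - 6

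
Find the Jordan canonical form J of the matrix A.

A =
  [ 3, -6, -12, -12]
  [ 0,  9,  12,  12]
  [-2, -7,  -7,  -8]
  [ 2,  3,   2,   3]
J_2(1) ⊕ J_1(3) ⊕ J_1(3)

The characteristic polynomial is
  det(x·I − A) = x^4 - 8*x^3 + 22*x^2 - 24*x + 9 = (x - 3)^2*(x - 1)^2

Eigenvalues and multiplicities (the geometric multiplicity of λ is n − rank(A − λI), which equals the number of Jordan blocks for λ):
  λ = 1: algebraic multiplicity = 2, geometric multiplicity = 1
  λ = 3: algebraic multiplicity = 2, geometric multiplicity = 2

Determining the block sizes for each eigenvalue:
  λ = 1: one block (gm = 1), so the single block has size am = 2 → block sizes [2]
  λ = 3: gm = am = 2, so every block has size 1 → block sizes [1, 1]

Assembling the blocks gives a Jordan form
J =
  [1, 1, 0, 0]
  [0, 1, 0, 0]
  [0, 0, 3, 0]
  [0, 0, 0, 3]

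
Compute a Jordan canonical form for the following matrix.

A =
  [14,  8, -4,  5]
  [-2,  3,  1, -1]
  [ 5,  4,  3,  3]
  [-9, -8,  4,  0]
J_2(5) ⊕ J_2(5)

The characteristic polynomial is
  det(x·I − A) = x^4 - 20*x^3 + 150*x^2 - 500*x + 625 = (x - 5)^4

Eigenvalues and multiplicities (the geometric multiplicity of λ is n − rank(A − λI), which equals the number of Jordan blocks for λ):
  λ = 5: algebraic multiplicity = 4, geometric multiplicity = 2

Determining the block sizes for each eigenvalue:
  λ = 5: with am = 4 and gm = 2, the partition is not yet determined (e.g. several partitions of 4 into 2 parts exist). Let N = A − (5)·I. Computing rank(N^1) = 2, rank(N^2) = 0; the number of blocks of size ≥ j is rank(N^{j−1}) − rank(N^j), giving [2, 2]. So we have 2 block(s) of size 2 → block sizes [2, 2]

Assembling the blocks gives a Jordan form
J =
  [5, 1, 0, 0]
  [0, 5, 0, 0]
  [0, 0, 5, 1]
  [0, 0, 0, 5]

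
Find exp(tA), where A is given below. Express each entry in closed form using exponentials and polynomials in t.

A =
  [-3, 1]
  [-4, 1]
e^{tA} =
  [-2*t*exp(-t) + exp(-t), t*exp(-t)]
  [-4*t*exp(-t), 2*t*exp(-t) + exp(-t)]

Strategy: write A = P · J · P⁻¹ where J is a Jordan canonical form, so e^{tA} = P · e^{tJ} · P⁻¹, and e^{tJ} can be computed block-by-block.

A has Jordan form
J =
  [-1,  1]
  [ 0, -1]
(up to reordering of blocks).

Per-block formulas:
  For a 2×2 Jordan block J_2(-1): exp(t · J_2(-1)) = e^(-1t)·(I + t·N), where N is the 2×2 nilpotent shift.

After assembling e^{tJ} and conjugating by P, we get:

e^{tA} =
  [-2*t*exp(-t) + exp(-t), t*exp(-t)]
  [-4*t*exp(-t), 2*t*exp(-t) + exp(-t)]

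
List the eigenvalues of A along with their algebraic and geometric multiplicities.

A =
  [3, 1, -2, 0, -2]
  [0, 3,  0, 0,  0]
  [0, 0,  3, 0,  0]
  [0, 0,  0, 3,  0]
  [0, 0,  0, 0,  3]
λ = 3: alg = 5, geom = 4

Step 1 — factor the characteristic polynomial to read off the algebraic multiplicities:
  χ_A(x) = (x - 3)^5

Step 2 — compute geometric multiplicities via the rank-nullity identity g(λ) = n − rank(A − λI):
  rank(A − (3)·I) = 1, so dim ker(A − (3)·I) = n − 1 = 4

Summary:
  λ = 3: algebraic multiplicity = 5, geometric multiplicity = 4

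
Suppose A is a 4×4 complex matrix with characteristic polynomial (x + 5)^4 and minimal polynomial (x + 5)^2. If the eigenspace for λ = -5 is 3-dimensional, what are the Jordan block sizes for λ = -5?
Block sizes for λ = -5: [2, 1, 1]

Step 1 — from the characteristic polynomial, algebraic multiplicity of λ = -5 is 4. From dim ker(A − (-5)·I) = 3, there are exactly 3 Jordan blocks for λ = -5.
Step 2 — from the minimal polynomial, the factor (x + 5)^2 tells us the largest block for λ = -5 has size 2.
Step 3 — with total size 4, 3 blocks, and largest block 2, the block sizes (in nonincreasing order) are [2, 1, 1].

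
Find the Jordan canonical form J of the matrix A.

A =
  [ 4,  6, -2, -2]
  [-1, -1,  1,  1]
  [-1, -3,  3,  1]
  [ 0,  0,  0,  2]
J_2(2) ⊕ J_1(2) ⊕ J_1(2)

The characteristic polynomial is
  det(x·I − A) = x^4 - 8*x^3 + 24*x^2 - 32*x + 16 = (x - 2)^4

Eigenvalues and multiplicities (the geometric multiplicity of λ is n − rank(A − λI), which equals the number of Jordan blocks for λ):
  λ = 2: algebraic multiplicity = 4, geometric multiplicity = 3

Determining the block sizes for each eigenvalue:
  λ = 2: 3 blocks summing to 4 forces exactly one block of size 2 and the rest size 1 → block sizes [2, 1, 1]

Assembling the blocks gives a Jordan form
J =
  [2, 1, 0, 0]
  [0, 2, 0, 0]
  [0, 0, 2, 0]
  [0, 0, 0, 2]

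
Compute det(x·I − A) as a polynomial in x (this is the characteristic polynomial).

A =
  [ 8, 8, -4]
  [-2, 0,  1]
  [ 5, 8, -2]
x^3 - 6*x^2 + 12*x - 8

Expanding det(x·I − A) (e.g. by cofactor expansion or by noting that A is similar to its Jordan form J, which has the same characteristic polynomial as A) gives
  χ_A(x) = x^3 - 6*x^2 + 12*x - 8
which factors as (x - 2)^3. The eigenvalues (with algebraic multiplicities) are λ = 2 with multiplicity 3.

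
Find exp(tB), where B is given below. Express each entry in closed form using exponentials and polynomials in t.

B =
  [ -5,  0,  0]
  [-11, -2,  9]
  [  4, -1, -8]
e^{tB} =
  [exp(-5*t), 0, 0]
  [3*t^2*exp(-5*t)/2 - 11*t*exp(-5*t), 3*t*exp(-5*t) + exp(-5*t), 9*t*exp(-5*t)]
  [-t^2*exp(-5*t)/2 + 4*t*exp(-5*t), -t*exp(-5*t), -3*t*exp(-5*t) + exp(-5*t)]

Strategy: write B = P · J · P⁻¹ where J is a Jordan canonical form, so e^{tB} = P · e^{tJ} · P⁻¹, and e^{tJ} can be computed block-by-block.

B has Jordan form
J =
  [-5,  1,  0]
  [ 0, -5,  1]
  [ 0,  0, -5]
(up to reordering of blocks).

Per-block formulas:
  For a 3×3 Jordan block J_3(-5): exp(t · J_3(-5)) = e^(-5t)·(I + t·N + (t^2/2)·N^2), where N is the 3×3 nilpotent shift.

After assembling e^{tJ} and conjugating by P, we get:

e^{tB} =
  [exp(-5*t), 0, 0]
  [3*t^2*exp(-5*t)/2 - 11*t*exp(-5*t), 3*t*exp(-5*t) + exp(-5*t), 9*t*exp(-5*t)]
  [-t^2*exp(-5*t)/2 + 4*t*exp(-5*t), -t*exp(-5*t), -3*t*exp(-5*t) + exp(-5*t)]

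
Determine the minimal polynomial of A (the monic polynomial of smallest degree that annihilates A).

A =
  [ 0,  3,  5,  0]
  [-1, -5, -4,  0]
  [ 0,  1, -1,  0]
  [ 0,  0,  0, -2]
x^3 + 6*x^2 + 12*x + 8

The characteristic polynomial is χ_A(x) = (x + 2)^4, so the eigenvalues are known. The minimal polynomial is
  m_A(x) = Π_λ (x − λ)^{k_λ}
where k_λ is the size of the *largest* Jordan block for λ (equivalently, the smallest k with (A − λI)^k v = 0 for every generalised eigenvector v of λ).

  λ = -2: largest Jordan block has size 3, contributing (x + 2)^3

So m_A(x) = (x + 2)^3 = x^3 + 6*x^2 + 12*x + 8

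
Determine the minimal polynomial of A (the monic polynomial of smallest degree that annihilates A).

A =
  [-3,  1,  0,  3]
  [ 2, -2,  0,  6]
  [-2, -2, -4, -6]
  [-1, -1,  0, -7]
x^2 + 8*x + 16

The characteristic polynomial is χ_A(x) = (x + 4)^4, so the eigenvalues are known. The minimal polynomial is
  m_A(x) = Π_λ (x − λ)^{k_λ}
where k_λ is the size of the *largest* Jordan block for λ (equivalently, the smallest k with (A − λI)^k v = 0 for every generalised eigenvector v of λ).

  λ = -4: largest Jordan block has size 2, contributing (x + 4)^2

So m_A(x) = (x + 4)^2 = x^2 + 8*x + 16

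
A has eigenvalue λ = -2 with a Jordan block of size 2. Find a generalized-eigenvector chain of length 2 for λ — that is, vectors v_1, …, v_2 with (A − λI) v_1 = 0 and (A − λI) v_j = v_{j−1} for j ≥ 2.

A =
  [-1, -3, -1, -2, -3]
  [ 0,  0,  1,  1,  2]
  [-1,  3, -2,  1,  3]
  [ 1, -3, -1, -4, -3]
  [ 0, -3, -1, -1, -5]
A Jordan chain for λ = -2 of length 2:
v_1 = (1, 0, -1, 1, 0)ᵀ
v_2 = (1, 0, 0, 0, 0)ᵀ

Let N = A − (-2)·I. We want v_2 with N^2 v_2 = 0 but N^1 v_2 ≠ 0; then v_{j-1} := N · v_j for j = 2, …, 2.

Pick v_2 = (1, 0, 0, 0, 0)ᵀ.
Then v_1 = N · v_2 = (1, 0, -1, 1, 0)ᵀ.

Sanity check: (A − (-2)·I) v_1 = (0, 0, 0, 0, 0)ᵀ = 0. ✓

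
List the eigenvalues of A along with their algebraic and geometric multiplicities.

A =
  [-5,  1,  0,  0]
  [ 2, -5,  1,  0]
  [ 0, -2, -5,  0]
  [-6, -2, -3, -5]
λ = -5: alg = 4, geom = 2

Step 1 — factor the characteristic polynomial to read off the algebraic multiplicities:
  χ_A(x) = (x + 5)^4

Step 2 — compute geometric multiplicities via the rank-nullity identity g(λ) = n − rank(A − λI):
  rank(A − (-5)·I) = 2, so dim ker(A − (-5)·I) = n − 2 = 2

Summary:
  λ = -5: algebraic multiplicity = 4, geometric multiplicity = 2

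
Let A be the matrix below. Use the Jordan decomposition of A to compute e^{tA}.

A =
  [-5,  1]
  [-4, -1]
e^{tA} =
  [-2*t*exp(-3*t) + exp(-3*t), t*exp(-3*t)]
  [-4*t*exp(-3*t), 2*t*exp(-3*t) + exp(-3*t)]

Strategy: write A = P · J · P⁻¹ where J is a Jordan canonical form, so e^{tA} = P · e^{tJ} · P⁻¹, and e^{tJ} can be computed block-by-block.

A has Jordan form
J =
  [-3,  1]
  [ 0, -3]
(up to reordering of blocks).

Per-block formulas:
  For a 2×2 Jordan block J_2(-3): exp(t · J_2(-3)) = e^(-3t)·(I + t·N), where N is the 2×2 nilpotent shift.

After assembling e^{tJ} and conjugating by P, we get:

e^{tA} =
  [-2*t*exp(-3*t) + exp(-3*t), t*exp(-3*t)]
  [-4*t*exp(-3*t), 2*t*exp(-3*t) + exp(-3*t)]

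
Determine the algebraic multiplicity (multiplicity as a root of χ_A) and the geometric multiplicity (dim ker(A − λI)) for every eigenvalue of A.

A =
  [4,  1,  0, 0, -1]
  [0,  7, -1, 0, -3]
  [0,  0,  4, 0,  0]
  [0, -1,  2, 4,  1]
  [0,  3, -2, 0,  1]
λ = 4: alg = 5, geom = 3

Step 1 — factor the characteristic polynomial to read off the algebraic multiplicities:
  χ_A(x) = (x - 4)^5

Step 2 — compute geometric multiplicities via the rank-nullity identity g(λ) = n − rank(A − λI):
  rank(A − (4)·I) = 2, so dim ker(A − (4)·I) = n − 2 = 3

Summary:
  λ = 4: algebraic multiplicity = 5, geometric multiplicity = 3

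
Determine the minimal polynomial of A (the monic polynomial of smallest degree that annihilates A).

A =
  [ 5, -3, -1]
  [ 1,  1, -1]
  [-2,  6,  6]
x^2 - 8*x + 16

The characteristic polynomial is χ_A(x) = (x - 4)^3, so the eigenvalues are known. The minimal polynomial is
  m_A(x) = Π_λ (x − λ)^{k_λ}
where k_λ is the size of the *largest* Jordan block for λ (equivalently, the smallest k with (A − λI)^k v = 0 for every generalised eigenvector v of λ).

  λ = 4: largest Jordan block has size 2, contributing (x − 4)^2

So m_A(x) = (x - 4)^2 = x^2 - 8*x + 16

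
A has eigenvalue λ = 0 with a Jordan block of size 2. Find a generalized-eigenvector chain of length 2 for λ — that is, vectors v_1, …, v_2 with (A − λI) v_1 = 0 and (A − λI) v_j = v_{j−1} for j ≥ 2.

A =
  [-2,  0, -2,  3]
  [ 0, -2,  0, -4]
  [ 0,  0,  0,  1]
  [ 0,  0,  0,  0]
A Jordan chain for λ = 0 of length 2:
v_1 = (-1, 0, 1, 0)ᵀ
v_2 = (2, -2, 0, 1)ᵀ

Let N = A − (0)·I. We want v_2 with N^2 v_2 = 0 but N^1 v_2 ≠ 0; then v_{j-1} := N · v_j for j = 2, …, 2.

Pick v_2 = (2, -2, 0, 1)ᵀ.
Then v_1 = N · v_2 = (-1, 0, 1, 0)ᵀ.

Sanity check: (A − (0)·I) v_1 = (0, 0, 0, 0)ᵀ = 0. ✓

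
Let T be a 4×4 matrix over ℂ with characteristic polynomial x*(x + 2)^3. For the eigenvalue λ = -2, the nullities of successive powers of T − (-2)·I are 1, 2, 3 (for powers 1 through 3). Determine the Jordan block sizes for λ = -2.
Block sizes for λ = -2: [3]

From the dimensions of kernels of powers, the number of Jordan blocks of size at least j is d_j − d_{j−1} where d_j = dim ker(N^j) (with d_0 = 0). Computing the differences gives [1, 1, 1].
The number of blocks of size exactly k is (#blocks of size ≥ k) − (#blocks of size ≥ k + 1), so the partition is: 1 block(s) of size 3.
In nonincreasing order the block sizes are [3].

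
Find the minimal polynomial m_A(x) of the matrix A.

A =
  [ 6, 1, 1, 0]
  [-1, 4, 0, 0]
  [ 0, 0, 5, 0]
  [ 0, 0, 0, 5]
x^3 - 15*x^2 + 75*x - 125

The characteristic polynomial is χ_A(x) = (x - 5)^4, so the eigenvalues are known. The minimal polynomial is
  m_A(x) = Π_λ (x − λ)^{k_λ}
where k_λ is the size of the *largest* Jordan block for λ (equivalently, the smallest k with (A − λI)^k v = 0 for every generalised eigenvector v of λ).

  λ = 5: largest Jordan block has size 3, contributing (x − 5)^3

So m_A(x) = (x - 5)^3 = x^3 - 15*x^2 + 75*x - 125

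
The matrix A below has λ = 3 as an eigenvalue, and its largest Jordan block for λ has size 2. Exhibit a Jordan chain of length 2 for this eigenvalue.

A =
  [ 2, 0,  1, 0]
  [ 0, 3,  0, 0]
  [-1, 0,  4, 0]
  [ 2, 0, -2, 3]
A Jordan chain for λ = 3 of length 2:
v_1 = (-1, 0, -1, 2)ᵀ
v_2 = (1, 0, 0, 0)ᵀ

Let N = A − (3)·I. We want v_2 with N^2 v_2 = 0 but N^1 v_2 ≠ 0; then v_{j-1} := N · v_j for j = 2, …, 2.

Pick v_2 = (1, 0, 0, 0)ᵀ.
Then v_1 = N · v_2 = (-1, 0, -1, 2)ᵀ.

Sanity check: (A − (3)·I) v_1 = (0, 0, 0, 0)ᵀ = 0. ✓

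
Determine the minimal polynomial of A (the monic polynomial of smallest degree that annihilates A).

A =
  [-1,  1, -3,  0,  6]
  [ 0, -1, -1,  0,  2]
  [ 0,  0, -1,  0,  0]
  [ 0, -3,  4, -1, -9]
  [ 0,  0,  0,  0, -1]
x^3 + 3*x^2 + 3*x + 1

The characteristic polynomial is χ_A(x) = (x + 1)^5, so the eigenvalues are known. The minimal polynomial is
  m_A(x) = Π_λ (x − λ)^{k_λ}
where k_λ is the size of the *largest* Jordan block for λ (equivalently, the smallest k with (A − λI)^k v = 0 for every generalised eigenvector v of λ).

  λ = -1: largest Jordan block has size 3, contributing (x + 1)^3

So m_A(x) = (x + 1)^3 = x^3 + 3*x^2 + 3*x + 1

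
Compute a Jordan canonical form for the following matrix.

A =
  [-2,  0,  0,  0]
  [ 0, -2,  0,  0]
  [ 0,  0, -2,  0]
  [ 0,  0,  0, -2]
J_1(-2) ⊕ J_1(-2) ⊕ J_1(-2) ⊕ J_1(-2)

The characteristic polynomial is
  det(x·I − A) = x^4 + 8*x^3 + 24*x^2 + 32*x + 16 = (x + 2)^4

Eigenvalues and multiplicities (the geometric multiplicity of λ is n − rank(A − λI), which equals the number of Jordan blocks for λ):
  λ = -2: algebraic multiplicity = 4, geometric multiplicity = 4

Determining the block sizes for each eigenvalue:
  λ = -2: gm = am = 4, so every block has size 1 → block sizes [1, 1, 1, 1]

Assembling the blocks gives a Jordan form
J =
  [-2,  0,  0,  0]
  [ 0, -2,  0,  0]
  [ 0,  0, -2,  0]
  [ 0,  0,  0, -2]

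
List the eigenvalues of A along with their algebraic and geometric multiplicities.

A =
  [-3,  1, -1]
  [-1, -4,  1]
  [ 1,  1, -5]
λ = -4: alg = 3, geom = 1

Step 1 — factor the characteristic polynomial to read off the algebraic multiplicities:
  χ_A(x) = (x + 4)^3

Step 2 — compute geometric multiplicities via the rank-nullity identity g(λ) = n − rank(A − λI):
  rank(A − (-4)·I) = 2, so dim ker(A − (-4)·I) = n − 2 = 1

Summary:
  λ = -4: algebraic multiplicity = 3, geometric multiplicity = 1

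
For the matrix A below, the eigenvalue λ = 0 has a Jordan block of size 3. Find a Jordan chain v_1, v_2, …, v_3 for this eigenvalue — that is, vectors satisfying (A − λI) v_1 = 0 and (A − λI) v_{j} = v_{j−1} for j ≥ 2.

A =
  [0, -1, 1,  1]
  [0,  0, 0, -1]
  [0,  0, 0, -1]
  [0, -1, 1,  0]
A Jordan chain for λ = 0 of length 3:
v_1 = (-1, 1, 1, 0)ᵀ
v_2 = (-1, 0, 0, -1)ᵀ
v_3 = (0, 1, 0, 0)ᵀ

Let N = A − (0)·I. We want v_3 with N^3 v_3 = 0 but N^2 v_3 ≠ 0; then v_{j-1} := N · v_j for j = 3, …, 2.

Pick v_3 = (0, 1, 0, 0)ᵀ.
Then v_2 = N · v_3 = (-1, 0, 0, -1)ᵀ.
Then v_1 = N · v_2 = (-1, 1, 1, 0)ᵀ.

Sanity check: (A − (0)·I) v_1 = (0, 0, 0, 0)ᵀ = 0. ✓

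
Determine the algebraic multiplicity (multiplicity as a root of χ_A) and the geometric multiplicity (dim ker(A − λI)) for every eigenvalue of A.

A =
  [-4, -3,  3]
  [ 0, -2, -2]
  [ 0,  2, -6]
λ = -4: alg = 3, geom = 2

Step 1 — factor the characteristic polynomial to read off the algebraic multiplicities:
  χ_A(x) = (x + 4)^3

Step 2 — compute geometric multiplicities via the rank-nullity identity g(λ) = n − rank(A − λI):
  rank(A − (-4)·I) = 1, so dim ker(A − (-4)·I) = n − 1 = 2

Summary:
  λ = -4: algebraic multiplicity = 3, geometric multiplicity = 2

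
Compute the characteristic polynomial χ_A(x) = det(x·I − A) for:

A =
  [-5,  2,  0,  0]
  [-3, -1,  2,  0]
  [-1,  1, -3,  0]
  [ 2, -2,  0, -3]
x^4 + 12*x^3 + 54*x^2 + 108*x + 81

Expanding det(x·I − A) (e.g. by cofactor expansion or by noting that A is similar to its Jordan form J, which has the same characteristic polynomial as A) gives
  χ_A(x) = x^4 + 12*x^3 + 54*x^2 + 108*x + 81
which factors as (x + 3)^4. The eigenvalues (with algebraic multiplicities) are λ = -3 with multiplicity 4.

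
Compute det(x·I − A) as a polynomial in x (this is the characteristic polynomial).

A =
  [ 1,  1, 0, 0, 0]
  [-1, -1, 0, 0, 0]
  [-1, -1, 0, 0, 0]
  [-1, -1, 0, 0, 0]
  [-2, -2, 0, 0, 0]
x^5

Expanding det(x·I − A) (e.g. by cofactor expansion or by noting that A is similar to its Jordan form J, which has the same characteristic polynomial as A) gives
  χ_A(x) = x^5
which factors as x^5. The eigenvalues (with algebraic multiplicities) are λ = 0 with multiplicity 5.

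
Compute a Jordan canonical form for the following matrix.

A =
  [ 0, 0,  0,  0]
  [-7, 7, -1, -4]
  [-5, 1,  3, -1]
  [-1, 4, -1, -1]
J_1(0) ⊕ J_3(3)

The characteristic polynomial is
  det(x·I − A) = x^4 - 9*x^3 + 27*x^2 - 27*x = x*(x - 3)^3

Eigenvalues and multiplicities (the geometric multiplicity of λ is n − rank(A − λI), which equals the number of Jordan blocks for λ):
  λ = 0: algebraic multiplicity = 1, geometric multiplicity = 1
  λ = 3: algebraic multiplicity = 3, geometric multiplicity = 1

Determining the block sizes for each eigenvalue:
  λ = 0: one block (gm = 1), so the single block has size am = 1 → block sizes [1]
  λ = 3: one block (gm = 1), so the single block has size am = 3 → block sizes [3]

Assembling the blocks gives a Jordan form
J =
  [0, 0, 0, 0]
  [0, 3, 1, 0]
  [0, 0, 3, 1]
  [0, 0, 0, 3]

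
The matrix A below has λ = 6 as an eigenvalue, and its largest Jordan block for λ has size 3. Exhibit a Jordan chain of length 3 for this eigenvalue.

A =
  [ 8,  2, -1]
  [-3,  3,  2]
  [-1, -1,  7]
A Jordan chain for λ = 6 of length 3:
v_1 = (-1, 1, 0)ᵀ
v_2 = (2, -3, -1)ᵀ
v_3 = (1, 0, 0)ᵀ

Let N = A − (6)·I. We want v_3 with N^3 v_3 = 0 but N^2 v_3 ≠ 0; then v_{j-1} := N · v_j for j = 3, …, 2.

Pick v_3 = (1, 0, 0)ᵀ.
Then v_2 = N · v_3 = (2, -3, -1)ᵀ.
Then v_1 = N · v_2 = (-1, 1, 0)ᵀ.

Sanity check: (A − (6)·I) v_1 = (0, 0, 0)ᵀ = 0. ✓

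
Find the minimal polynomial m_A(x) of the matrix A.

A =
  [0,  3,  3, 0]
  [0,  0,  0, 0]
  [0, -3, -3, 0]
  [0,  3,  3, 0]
x^2 + 3*x

The characteristic polynomial is χ_A(x) = x^3*(x + 3), so the eigenvalues are known. The minimal polynomial is
  m_A(x) = Π_λ (x − λ)^{k_λ}
where k_λ is the size of the *largest* Jordan block for λ (equivalently, the smallest k with (A − λI)^k v = 0 for every generalised eigenvector v of λ).

  λ = -3: largest Jordan block has size 1, contributing (x + 3)
  λ = 0: largest Jordan block has size 1, contributing (x − 0)

So m_A(x) = x*(x + 3) = x^2 + 3*x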